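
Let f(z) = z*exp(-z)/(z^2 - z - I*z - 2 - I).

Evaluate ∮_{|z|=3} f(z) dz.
pi*(-1/5 + 7*I/5)*exp(-2 - I) + exp(1)*pi*(1/5 + 3*I/5)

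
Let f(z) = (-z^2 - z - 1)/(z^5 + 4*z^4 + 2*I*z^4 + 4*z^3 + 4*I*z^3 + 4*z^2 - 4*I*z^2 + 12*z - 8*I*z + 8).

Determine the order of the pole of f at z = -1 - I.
Factor the denominator:
  z^5 + 4*z^4 + 2*I*z^4 + 4*z^3 + 4*I*z^3 + 4*z^2 - 4*I*z^2 + 12*z - 8*I*z + 8 = (z + 1 + I)^3*(z - 1 - I)*(z + 2)

The numerator P(z) = -z^2 - z - 1 has P(-1 - I) = -I ≠ 0, so no factor of (z + 1 + I) cancels.
Near z = -1 - I we can therefore write f(z) = g(z)/(z + 1 + I)^3 with g analytic at -1 - I and g(-1 - I) ≠ 0 (g is the numerator divided by the remaining denominator factors).

Hence z = -1 - I is a pole of order 3.

Final answer: 3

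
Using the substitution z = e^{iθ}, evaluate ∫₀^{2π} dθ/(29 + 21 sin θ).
pi/10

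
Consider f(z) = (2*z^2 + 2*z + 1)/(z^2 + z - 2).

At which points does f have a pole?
The singularities of f are the zeros of the denominator. Factoring,
  z^2 + z - 2 = (z - 1)*(z + 2)
so the candidates are z = 1, z = -2.

Check the numerator P(z) = 2*z^2 + 2*z + 1 at each one:
  P(1) = 5 ≠ 0, so z = 1 is a (simple) pole.
  P(-2) = 5 ≠ 0, so z = -2 is a (simple) pole.

Poles of f: {-2, 1}

Final answer: {-2, 1}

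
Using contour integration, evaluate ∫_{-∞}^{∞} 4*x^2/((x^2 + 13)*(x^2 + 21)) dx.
Let f(z) = 4*z^2/((z^2 + 13)*(z^2 + 21)). The denominator has no real zeros and deg Q - deg P = 2 ≥ 2, so the integral of f over the upper semicircle |z| = R tends to 0 as R → ∞. Closing the contour in the upper half-plane,
  ∫_{-∞}^{∞} f(x) dx = 2πi · Σ Res(f, z_k)  over the poles with Im z_k > 0.

Zeros of the denominator: z^2 + 21 = 0 gives z = ±sqrt(21)*I; z^2 + 13 = 0 gives z = ±sqrt(13)*I.
Upper half-plane: z = sqrt(13)*I, z = sqrt(21)*I (simple).

Each pole is a simple zero of Q(z) = z^4 + 34*z^2 + 273, so Res(f, z₀) = P(z₀)/Q'(z₀) with P(z) = 4*z^2, Q'(z) = 4*z^3 + 68*z:
  Res(f, sqrt(13)*I) = (-52)/(16*sqrt(13)*I) = sqrt(13)*I/4
  Res(f, sqrt(21)*I) = (-84)/(-16*sqrt(21)*I) = -sqrt(21)*I/4

Sum of residues: I*(-sqrt(21) + sqrt(13))/4
∫_{-∞}^{∞} f(x) dx = 2πi · (I*(-sqrt(21) + sqrt(13))/4) = pi*(-sqrt(13) + sqrt(21))/2

Final answer: pi*(-sqrt(13) + sqrt(21))/2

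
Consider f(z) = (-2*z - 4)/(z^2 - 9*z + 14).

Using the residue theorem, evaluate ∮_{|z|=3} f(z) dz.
By the residue theorem, ∮_C f(z) dz = 2πi · (sum of the residues of f at the poles inside |z| = 3).

The denominator factors as (z - 2)*(z - 7), so the singularities of f are simple poles at z = 2, z = 7.
  |2|² = 4 < 9 = 3², so this pole is inside the contour.
  |7|² = 49 > 9 = 3², so this pole is outside the contour.

With P(z) = -2*z - 4 and Q(z) = z^2 - 9*z + 14, each pole is simple, so Res(f, z₀) = P(z₀)/Q'(z₀) with Q'(z) = 2*z - 9.
  Res(f, 2) = P(2)/Q'(2) = (-8)/(-5) = 8/5

∮_C f(z) dz = 2πi · (8/5) = 16*I*pi/5

Final answer: 16*I*pi/5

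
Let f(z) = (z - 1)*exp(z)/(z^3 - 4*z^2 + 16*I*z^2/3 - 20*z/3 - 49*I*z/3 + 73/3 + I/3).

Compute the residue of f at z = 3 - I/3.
Write f(z) = P(z)/Q(z) with P(z) = (z - 1)*exp(z) and Q(z) = z^3 - 4*z^2 + 16*I*z^2/3 - 20*z/3 - 49*I*z/3 + 73/3 + I/3.
The denominator factors as Q(z) = (z - 2 + 3*I)*(z - 3 + I/3)*(z + 1 + 2*I), so z = 3 - I/3 is a simple zero of Q and P is analytic there; z = 3 - I/3 is therefore a simple pole and
  Res(f, z₀) = P(z₀)/Q'(z₀).

Q'(z) = 3*z^2 - 8*z + 32*I*z/3 - 20/3 - 49*I/3, so Q'(3 - I/3) = -4/9 + 37*I/3.
P(3 - I/3) = (2 - I/3)*exp(3 - I/3).

Res(f, 3 - I/3) = ((2 - I/3)*exp(3 - I/3))/(-4/9 + 37*I/3) = (-405/12337 - 1986*I/12337)*exp(3 - I/3)

Final answer: (-405/12337 - 1986*I/12337)*exp(3 - I/3)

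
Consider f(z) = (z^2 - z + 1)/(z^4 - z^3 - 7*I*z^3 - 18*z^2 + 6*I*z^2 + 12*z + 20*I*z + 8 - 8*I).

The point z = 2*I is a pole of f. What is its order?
Factor the denominator:
  z^4 - z^3 - 7*I*z^3 - 18*z^2 + 6*I*z^2 + 12*z + 20*I*z + 8 - 8*I = (z - 2*I)^3*(z - 1 - I)

The numerator P(z) = z^2 - z + 1 has P(2*I) = -3 - 2*I ≠ 0, so no factor of (z - 2*I) cancels.
Near z = 2*I we can therefore write f(z) = g(z)/(z - 2*I)^3 with g analytic at 2*I and g(2*I) ≠ 0 (g is the numerator divided by the remaining denominator factors).

Hence z = 2*I is a pole of order 3.

Final answer: 3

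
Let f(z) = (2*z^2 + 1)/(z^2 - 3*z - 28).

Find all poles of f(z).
The singularities of f are the zeros of the denominator. Factoring,
  z^2 - 3*z - 28 = (z + 4)*(z - 7)
so the candidates are z = -4, z = 7.

Check the numerator P(z) = 2*z^2 + 1 at each one:
  P(-4) = 33 ≠ 0, so z = -4 is a (simple) pole.
  P(7) = 99 ≠ 0, so z = 7 is a (simple) pole.

Poles of f: {-4, 7}

Final answer: {-4, 7}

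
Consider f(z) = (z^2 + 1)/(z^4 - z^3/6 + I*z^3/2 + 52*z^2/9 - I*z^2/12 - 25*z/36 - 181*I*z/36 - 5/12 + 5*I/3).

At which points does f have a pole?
{-1/2 + I, -3*I, 1/3, 1/3 + 3*I/2}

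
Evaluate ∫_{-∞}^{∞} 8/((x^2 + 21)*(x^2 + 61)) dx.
Let f(z) = 8/((z^2 + 21)*(z^2 + 61)). The denominator has no real zeros and deg Q - deg P = 4 ≥ 2, so the integral of f over the upper semicircle |z| = R tends to 0 as R → ∞. Closing the contour in the upper half-plane,
  ∫_{-∞}^{∞} f(x) dx = 2πi · Σ Res(f, z_k)  over the poles with Im z_k > 0.

Zeros of the denominator: z^2 + 21 = 0 gives z = ±sqrt(21)*I; z^2 + 61 = 0 gives z = ±sqrt(61)*I.
Upper half-plane: z = sqrt(21)*I, z = sqrt(61)*I (simple).

Each pole is a simple zero of Q(z) = z^4 + 82*z^2 + 1281, so Res(f, z₀) = P(z₀)/Q'(z₀) with P(z) = 8, Q'(z) = 4*z^3 + 164*z:
  Res(f, sqrt(21)*I) = (8)/(80*sqrt(21)*I) = -sqrt(21)*I/210
  Res(f, sqrt(61)*I) = (8)/(-80*sqrt(61)*I) = sqrt(61)*I/610

Sum of residues: I*(-sqrt(21)/210 + sqrt(61)/610)
∫_{-∞}^{∞} f(x) dx = 2πi · (I*(-sqrt(21)/210 + sqrt(61)/610)) = pi*(-21*sqrt(61) + 61*sqrt(21))/6405

Final answer: pi*(-21*sqrt(61) + 61*sqrt(21))/6405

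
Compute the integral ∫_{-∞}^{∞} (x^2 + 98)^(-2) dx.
Let f(z) = (z^2 + 98)^(-2). The denominator has no real zeros and deg Q - deg P = 4 ≥ 2, so the integral of f over the upper semicircle |z| = R tends to 0 as R → ∞. Closing the contour in the upper half-plane,
  ∫_{-∞}^{∞} f(x) dx = 2πi · Σ Res(f, z_k)  over the poles with Im z_k > 0.

Zeros of the denominator: z^2 + 98 = 0 gives z = ±7*sqrt(2)*I.
Upper half-plane: z = 7*sqrt(2)*I (a pole of order 2).

Write f(z) = g(z)/(z - 7*sqrt(2)*I)^2 with g(z) = (z + 7*sqrt(2)*I)^(-2). For a double pole, Res(f, z₀) = g'(z₀):
  g'(z) = -2/(z + 7*sqrt(2)*I)^3
  Res(f, 7*sqrt(2)*I) = g'(7*sqrt(2)*I) = -sqrt(2)*I/5488

∫_{-∞}^{∞} f(x) dx = 2πi · (-sqrt(2)*I/5488) = sqrt(2)*pi/2744

Final answer: sqrt(2)*pi/2744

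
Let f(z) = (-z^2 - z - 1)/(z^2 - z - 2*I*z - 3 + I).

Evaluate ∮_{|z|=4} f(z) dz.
pi*(4 - 4*I)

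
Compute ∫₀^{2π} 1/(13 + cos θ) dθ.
Let J = ∫₀^{2π} dθ/(13 + cos θ).
Put z = e^{iθ}: then cos θ = (z + 1/z)/2, dθ = dz/(iz), and z runs once counterclockwise around |z| = 1:
  J = ∮_{|z|=1} 1/(13 + (z + 1/z)/2) · dz/(iz) = (2/i) ∮_{|z|=1} dz/(z^2 + 26*z + 1).
The roots of z^2 + 26*z + 1 are z = (-13 ± sqrt(13^2 - 1^2)), with sqrt(168) = 2*sqrt(42); their product is 1, so only z₊ = -13 + 2*sqrt(42) lies inside the unit circle (z₋ = -13 - 2*sqrt(42) lies outside).
z₊ is a simple zero of q(z) = z^2 + 26*z + 1, so Res(1/q, z₊) = 1/q'(z₊) with q'(z) = 2*z + 26; and q'(z₊) = (z₊ - z₋) = 4*sqrt(42).
Therefore J = (2/i) · 2πi · 1/(4*sqrt(42)) = 2*pi/(2*sqrt(42)) = sqrt(42)*pi/42

Final answer: sqrt(42)*pi/42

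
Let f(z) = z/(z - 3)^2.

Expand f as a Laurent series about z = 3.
Put w = z - (3), i.e. z = w + 3. The denominator is w^2, so it suffices to rewrite the numerator in powers of w.

P(z) = z
P(w + 3) = 3 + w

Dividing each term by w^2:
  f = 3/w^2 + 1/w

Substituting back w = z - 3:
  f(z) = 3/(z - 3)^2 + 1/(z - 3)

The series is finite because the numerator is a polynomial; the negative powers form the principal part, and the coefficient of 1/(z - 3) gives Res(f, 3) = 1.

Final answer: 3/(z - 3)^2 + 1/(z - 3)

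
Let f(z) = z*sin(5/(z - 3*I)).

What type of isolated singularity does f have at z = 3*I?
Let u = z - 3*I. Then
  sin(5/u) = Σ_{k≥0} (-1)^k (5)^(2k+1)/((2k+1)!·u^(2k+1)) = 5/u - 125/(6*u^3) + 625/(24*u^5) + ...
which has infinitely many negative powers of u, so sin(5/(z - 3*I)) has an essential singularity at z = 3*I.
The extra factor z is a nonzero polynomial; if the product had at most a pole at z = 3*I, dividing by that polynomial would leave sin(5/(z - 3*I)) with at most a pole too — contradiction. (Equivalently, the product's Laurent series still has infinitely many negative powers.)
So the singularity is essential.

Final answer: essential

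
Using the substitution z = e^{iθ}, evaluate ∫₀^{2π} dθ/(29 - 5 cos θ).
sqrt(51)*pi/102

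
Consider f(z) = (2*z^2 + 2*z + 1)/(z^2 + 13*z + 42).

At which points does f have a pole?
The singularities of f are the zeros of the denominator. Factoring,
  z^2 + 13*z + 42 = (z + 6)*(z + 7)
so the candidates are z = -6, z = -7.

Check the numerator P(z) = 2*z^2 + 2*z + 1 at each one:
  P(-6) = 61 ≠ 0, so z = -6 is a (simple) pole.
  P(-7) = 85 ≠ 0, so z = -7 is a (simple) pole.

Poles of f: {-7, -6}

Final answer: {-7, -6}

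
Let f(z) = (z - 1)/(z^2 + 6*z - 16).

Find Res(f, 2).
1/10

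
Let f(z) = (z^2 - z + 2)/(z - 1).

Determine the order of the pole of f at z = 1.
1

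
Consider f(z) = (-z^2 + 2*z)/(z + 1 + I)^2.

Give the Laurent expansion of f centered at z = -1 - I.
Put w = z - (-1 - I), i.e. z = w - 1 - I. The denominator is w^2, so it suffices to rewrite the numerator in powers of w.

P(z) = -z^2 + 2*z
P(w - 1 - I) = -2 - 4*I + (4 + 2*I)*w - w^2

Dividing each term by w^2:
  f = (-2 - 4*I)/w^2 + (4 + 2*I)/w - 1

Substituting back w = z + 1 + I:
  f(z) = (-2 - 4*I)/(z + 1 + I)^2 + (4 + 2*I)/(z + 1 + I) - 1

The series is finite because the numerator is a polynomial; the negative powers form the principal part, and the coefficient of 1/(z + 1 + I) gives Res(f, -1 - I) = 4 + 2*I.

Final answer: (-2 - 4*I)/(z + 1 + I)^2 + (4 + 2*I)/(z + 1 + I) - 1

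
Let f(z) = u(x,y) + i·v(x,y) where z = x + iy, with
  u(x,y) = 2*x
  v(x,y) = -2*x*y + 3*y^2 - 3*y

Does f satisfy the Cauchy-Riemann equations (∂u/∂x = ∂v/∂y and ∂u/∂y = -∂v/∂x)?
∂u/∂x = 2
∂v/∂y = -2*x + 6*y - 3
∂u/∂y = 0
∂v/∂x = -2*y
∂u/∂x ≠ ∂v/∂y and ∂u/∂y ≠ -∂v/∂x; the Cauchy-Riemann equations are not satisfied, so f is not analytic.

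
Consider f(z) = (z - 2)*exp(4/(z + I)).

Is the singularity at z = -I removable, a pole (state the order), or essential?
essential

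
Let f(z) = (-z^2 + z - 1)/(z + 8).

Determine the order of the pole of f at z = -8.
Factor the denominator:
  z + 8 = (z + 8)

The numerator P(z) = -z^2 + z - 1 has P(-8) = -73 ≠ 0, so no factor of (z + 8) cancels.
Near z = -8 we can therefore write f(z) = g(z)/(z + 8) with g analytic at -8 and g(-8) ≠ 0 (g is just the numerator).

Hence z = -8 is a pole of order 1.

Final answer: 1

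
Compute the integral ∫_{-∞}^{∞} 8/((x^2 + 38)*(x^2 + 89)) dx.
Let f(z) = 8/((z^2 + 38)*(z^2 + 89)). The denominator has no real zeros and deg Q - deg P = 4 ≥ 2, so the integral of f over the upper semicircle |z| = R tends to 0 as R → ∞. Closing the contour in the upper half-plane,
  ∫_{-∞}^{∞} f(x) dx = 2πi · Σ Res(f, z_k)  over the poles with Im z_k > 0.

Zeros of the denominator: z^2 + 89 = 0 gives z = ±sqrt(89)*I; z^2 + 38 = 0 gives z = ±sqrt(38)*I.
Upper half-plane: z = sqrt(38)*I, z = sqrt(89)*I (simple).

Each pole is a simple zero of Q(z) = z^4 + 127*z^2 + 3382, so Res(f, z₀) = P(z₀)/Q'(z₀) with P(z) = 8, Q'(z) = 4*z^3 + 254*z:
  Res(f, sqrt(38)*I) = (8)/(102*sqrt(38)*I) = -2*sqrt(38)*I/969
  Res(f, sqrt(89)*I) = (8)/(-102*sqrt(89)*I) = 4*sqrt(89)*I/4539

Sum of residues: 2*I*(-89*sqrt(38) + 38*sqrt(89))/86241
∫_{-∞}^{∞} f(x) dx = 2πi · (2*I*(-89*sqrt(38) + 38*sqrt(89))/86241) = 4*pi*(-38*sqrt(89) + 89*sqrt(38))/86241

Final answer: 4*pi*(-38*sqrt(89) + 89*sqrt(38))/86241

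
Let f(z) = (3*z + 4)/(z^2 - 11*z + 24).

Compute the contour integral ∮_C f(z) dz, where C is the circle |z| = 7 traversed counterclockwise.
-26*I*pi/5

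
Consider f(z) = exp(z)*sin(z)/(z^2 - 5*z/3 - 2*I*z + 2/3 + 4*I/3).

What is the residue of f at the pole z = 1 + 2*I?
Write f(z) = P(z)/Q(z) with P(z) = exp(z)*sin(z) and Q(z) = z^2 - 5*z/3 - 2*I*z + 2/3 + 4*I/3.
The denominator factors as Q(z) = (z - 1 - 2*I)*(z - 2/3), so z = 1 + 2*I is a simple zero of Q and P is analytic there; z = 1 + 2*I is therefore a simple pole and
  Res(f, z₀) = P(z₀)/Q'(z₀).

Q'(z) = 2*z - 5/3 - 2*I, so Q'(1 + 2*I) = 1/3 + 2*I.
P(1 + 2*I) = exp(1 + 2*I)*sin(1 + 2*I).

Res(f, 1 + 2*I) = (exp(1 + 2*I)*sin(1 + 2*I))/(1/3 + 2*I) = (3/37 - 18*I/37)*exp(1 + 2*I)*sin(1 + 2*I)

Final answer: (3/37 - 18*I/37)*exp(1 + 2*I)*sin(1 + 2*I)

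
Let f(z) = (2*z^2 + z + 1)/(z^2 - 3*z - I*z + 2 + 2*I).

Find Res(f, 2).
11/2 + 11*I/2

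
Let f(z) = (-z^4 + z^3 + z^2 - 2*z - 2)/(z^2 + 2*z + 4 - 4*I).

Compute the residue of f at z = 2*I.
Write f(z) = P(z)/Q(z) with P(z) = -z^4 + z^3 + z^2 - 2*z - 2 and Q(z) = z^2 + 2*z + 4 - 4*I.
The denominator factors as Q(z) = (z + 2 + 2*I)*(z - 2*I), so z = 2*I is a simple zero of Q and P is analytic there; z = 2*I is therefore a simple pole and
  Res(f, z₀) = P(z₀)/Q'(z₀).

Q'(z) = 2*z + 2, so Q'(2*I) = 2 + 4*I.
P(2*I) = -22 - 12*I.

Res(f, 2*I) = (-22 - 12*I)/(2 + 4*I) = -23/5 + 16*I/5

Final answer: -23/5 + 16*I/5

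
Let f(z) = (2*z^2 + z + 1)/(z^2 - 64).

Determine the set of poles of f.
The singularities of f are the zeros of the denominator. Factoring,
  z^2 - 64 = (z - 8)*(z + 8)
so the candidates are z = 8, z = -8.

Check the numerator P(z) = 2*z^2 + z + 1 at each one:
  P(8) = 137 ≠ 0, so z = 8 is a (simple) pole.
  P(-8) = 121 ≠ 0, so z = -8 is a (simple) pole.

Poles of f: {-8, 8}

Final answer: {-8, 8}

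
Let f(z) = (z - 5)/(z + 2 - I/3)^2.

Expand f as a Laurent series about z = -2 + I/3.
(-7 + I/3)/(z + 2 - I/3)^2 + 1/(z + 2 - I/3)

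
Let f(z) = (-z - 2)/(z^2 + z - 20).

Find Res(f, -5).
Write f(z) = P(z)/Q(z) with P(z) = -z - 2 and Q(z) = z^2 + z - 20.
The denominator factors as Q(z) = (z + 5)*(z - 4), so z = -5 is a simple zero of Q and P is analytic there; z = -5 is therefore a simple pole and
  Res(f, z₀) = P(z₀)/Q'(z₀).

Q'(z) = 2*z + 1, so Q'(-5) = -9.
P(-5) = 3.

Res(f, -5) = (3)/(-9) = -1/3

Final answer: -1/3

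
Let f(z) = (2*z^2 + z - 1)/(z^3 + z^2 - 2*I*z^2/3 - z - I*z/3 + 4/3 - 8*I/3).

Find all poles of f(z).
The singularities of f are the zeros of the denominator. Factoring,
  z^3 + z^2 - 2*I*z^2/3 - z - I*z/3 + 4/3 - 8*I/3 = (z - 1 - I)*(z + 2 - 2*I/3)*(z + I)
so the candidates are z = 1 + I, z = -2 + 2*I/3, z = -I.

Check the numerator P(z) = 2*z^2 + z - 1 at each one:
  P(1 + I) = 5*I ≠ 0, so z = 1 + I is a (simple) pole.
  P(-2 + 2*I/3) = 37/9 - 14*I/3 ≠ 0, so z = -2 + 2*I/3 is a (simple) pole.
  P(-I) = -3 - I ≠ 0, so z = -I is a (simple) pole.

Poles of f: {-2 + 2*I/3, -I, 1 + I}

Final answer: {-2 + 2*I/3, -I, 1 + I}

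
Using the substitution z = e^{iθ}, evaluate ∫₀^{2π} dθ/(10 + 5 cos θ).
2*sqrt(3)*pi/15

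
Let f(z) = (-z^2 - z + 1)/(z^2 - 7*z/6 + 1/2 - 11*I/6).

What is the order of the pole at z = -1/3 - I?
1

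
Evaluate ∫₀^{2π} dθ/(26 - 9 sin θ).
Call the integral J. The integrand is 2π-periodic and we integrate over a full period, so shifting θ does not change the value (θ → θ + π/2 turns sin θ into cos θ; θ → θ + π flips the sign of the trig term). Hence
  J = ∫₀^{2π} dθ/(26 + 9 cos θ).
Put z = e^{iθ}: then cos θ = (z + 1/z)/2, dθ = dz/(iz), and z runs once counterclockwise around |z| = 1:
  J = ∮_{|z|=1} 1/(26 + 9*(z + 1/z)/2) · dz/(iz) = (2/i) ∮_{|z|=1} dz/(9*z^2 + 52*z + 9).
The roots of 9*z^2 + 52*z + 9 are z = (-26 ± sqrt(26^2 - 9^2))/9, with sqrt(595) = sqrt(595); their product is 1, so only z₊ = -26/9 + sqrt(595)/9 lies inside the unit circle (z₋ = -26/9 - sqrt(595)/9 lies outside).
z₊ is a simple zero of q(z) = 9*z^2 + 52*z + 9, so Res(1/q, z₊) = 1/q'(z₊) with q'(z) = 18*z + 52; and q'(z₊) = 9*(z₊ - z₋) = 2*sqrt(595).
Therefore J = (2/i) · 2πi · 1/(2*sqrt(595)) = 2*pi/(sqrt(595)) = 2*sqrt(595)*pi/595

Final answer: 2*sqrt(595)*pi/595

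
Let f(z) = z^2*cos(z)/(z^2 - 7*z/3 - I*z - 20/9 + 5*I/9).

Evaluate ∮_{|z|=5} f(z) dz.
By the residue theorem, ∮_C f(z) dz = 2πi · (sum of the residues of f at the poles inside |z| = 5).

The denominator factors as (z + 2/3 - I/3)*(z - 3 - 2*I/3), so the singularities of f are simple poles at z = -2/3 + I/3, z = 3 + 2*I/3.
  |-2/3 + I/3|² = 5/9 < 25 = 5², so this pole is inside the contour.
  |3 + 2*I/3|² = 85/9 < 25 = 5², so this pole is inside the contour.

With P(z) = z^2*cos(z) and Q(z) = z^2 - 7*z/3 - I*z - 20/9 + 5*I/9, each pole is simple, so Res(f, z₀) = P(z₀)/Q'(z₀) with Q'(z) = 2*z - 7/3 - I.
  Res(f, -2/3 + I/3) = P(-2/3 + I/3)/Q'(-2/3 + I/3) = ((1/3 - 4*I/9)*cos(2/3 - I/3))/(-11/3 - I/3) = (-29/366 + 47*I/366)*cos(2/3 - I/3)
  Res(f, 3 + 2*I/3) = P(3 + 2*I/3)/Q'(3 + 2*I/3) = ((77/9 + 4*I)*cos(3 + 2*I/3))/(11/3 + I/3) = (883/366 + 319*I/366)*cos(3 + 2*I/3)

Sum of residues inside C: (883/366 + 319*I/366)*cos(3 + 2*I/3) + (-29/366 + 47*I/366)*cos(2/3 - I/3)
∮_C f(z) dz = 2πi · ((883/366 + 319*I/366)*cos(3 + 2*I/3) + (-29/366 + 47*I/366)*cos(2/3 - I/3)) = pi*(-319/183 + 883*I/183)*cos(3 + 2*I/3) + pi*(-47/183 - 29*I/183)*cos(2/3 - I/3)

Final answer: pi*(-319/183 + 883*I/183)*cos(3 + 2*I/3) + pi*(-47/183 - 29*I/183)*cos(2/3 - I/3)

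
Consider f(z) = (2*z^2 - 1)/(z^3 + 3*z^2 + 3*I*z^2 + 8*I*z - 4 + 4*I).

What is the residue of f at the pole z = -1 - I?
Write f(z) = P(z)/Q(z) with P(z) = 2*z^2 - 1 and Q(z) = z^3 + 3*z^2 + 3*I*z^2 + 8*I*z - 4 + 4*I.
The denominator factors as Q(z) = (z + 2)*(z + 1 + I)*(z + 2*I), so z = -1 - I is a simple zero of Q and P is analytic there; z = -1 - I is therefore a simple pole and
  Res(f, z₀) = P(z₀)/Q'(z₀).

Q'(z) = 3*z^2 + 6*z + 6*I*z + 8*I, so Q'(-1 - I) = 2*I.
P(-1 - I) = -1 + 4*I.

Res(f, -1 - I) = (-1 + 4*I)/(2*I) = 2 + I/2

Final answer: 2 + I/2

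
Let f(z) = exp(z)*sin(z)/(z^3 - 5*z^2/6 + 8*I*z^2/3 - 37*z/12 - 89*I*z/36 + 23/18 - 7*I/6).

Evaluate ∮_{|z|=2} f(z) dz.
By the residue theorem, ∮_C f(z) dz = 2πi · (sum of the residues of f at the poles inside |z| = 2).

The denominator factors as (z - 3/2 + I/2)*(z + 2*I/3)*(z + 2/3 + 3*I/2), so the singularities of f are simple poles at z = 3/2 - I/2, z = -2*I/3, z = -2/3 - 3*I/2.
  |3/2 - I/2|² = 5/2 < 4 = 2², so this pole is inside the contour.
  |-2*I/3|² = 4/9 < 4 = 2², so this pole is inside the contour.
  |-2/3 - 3*I/2|² = 97/36 < 4 = 2², so this pole is inside the contour.

With P(z) = exp(z)*sin(z) and Q(z) = z^3 - 5*z^2/6 + 8*I*z^2/3 - 37*z/12 - 89*I*z/36 + 23/18 - 7*I/6, each pole is simple, so Res(f, z₀) = P(z₀)/Q'(z₀) with Q'(z) = 3*z^2 - 5*z/3 + 16*I*z/3 - 37/12 - 89*I/36.
  Res(f, 3/2 - I/2) = P(3/2 - I/2)/Q'(3/2 - I/2) = (exp(3/2 - I/2)*sin(3/2 - I/2))/(37/12 + 67*I/36) = (1998/8405 - 1206*I/8405)*exp(3/2 - I/2)*sin(3/2 - I/2)
  Res(f, -2*I/3) = P(-2*I/3)/Q'(-2*I/3) = (-I*exp(-2*I/3)*sinh(2/3))/(-31/36 - 49*I/36) = (882/1681 + 558*I/1681)*exp(-2*I/3)*sinh(2/3)
  Res(f, -2/3 - 3*I/2) = P(-2/3 - 3*I/2)/Q'(-2/3 - 3*I/2) = (-exp(-2/3 - 3*I/2)*sin(2/3 + 3*I/2))/(11/18 + 89*I/36) = (-792/8405 + 3204*I/8405)*exp(-2/3 - 3*I/2)*sin(2/3 + 3*I/2)

Sum of residues inside C: (1998/8405 - 1206*I/8405)*exp(3/2 - I/2)*sin(3/2 - I/2) + (882/1681 + 558*I/1681)*exp(-2*I/3)*sinh(2/3) + (-792/8405 + 3204*I/8405)*exp(-2/3 - 3*I/2)*sin(2/3 + 3*I/2)
∮_C f(z) dz = 2πi · ((1998/8405 - 1206*I/8405)*exp(3/2 - I/2)*sin(3/2 - I/2) + (882/1681 + 558*I/1681)*exp(-2*I/3)*sinh(2/3) + (-792/8405 + 3204*I/8405)*exp(-2/3 - 3*I/2)*sin(2/3 + 3*I/2)) = pi*(-6408/8405 - 1584*I/8405)*exp(-2/3 - 3*I/2)*sin(2/3 + 3*I/2) + pi*(-1116/1681 + 1764*I/1681)*exp(-2*I/3)*sinh(2/3) + pi*(2412/8405 + 3996*I/8405)*exp(3/2 - I/2)*sin(3/2 - I/2)

Final answer: pi*(-6408/8405 - 1584*I/8405)*exp(-2/3 - 3*I/2)*sin(2/3 + 3*I/2) + pi*(-1116/1681 + 1764*I/1681)*exp(-2*I/3)*sinh(2/3) + pi*(2412/8405 + 3996*I/8405)*exp(3/2 - I/2)*sin(3/2 - I/2)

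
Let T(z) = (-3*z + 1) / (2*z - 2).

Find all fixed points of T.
T(z) = z means -3*z + 1 = z*(2*z - 2), i.e.
  2*z^2 + z - 1 = 0.
Discriminant: (1)^2 - 4*(2)*(-1) = 9, so the roots are real.
  z = (-1 ± sqrt(9))/(2*(2))
Fixed points: {-1, 1/2}

Final answer: {-1, 1/2}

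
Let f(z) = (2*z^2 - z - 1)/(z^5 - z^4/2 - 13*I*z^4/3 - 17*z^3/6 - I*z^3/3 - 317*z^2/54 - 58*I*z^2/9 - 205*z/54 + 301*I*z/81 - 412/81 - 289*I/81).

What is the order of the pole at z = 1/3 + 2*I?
Factor the denominator:
  z^5 - z^4/2 - 13*I*z^4/3 - 17*z^3/6 - I*z^3/3 - 317*z^2/54 - 58*I*z^2/9 - 205*z/54 + 301*I*z/81 - 412/81 - 289*I/81 = (z - 1/3 - 2*I)^3*(z + 2*I/3)*(z + 1/2 + I)

The numerator P(z) = 2*z^2 - z - 1 has P(1/3 + 2*I) = -82/9 + 2*I/3 ≠ 0, so no factor of (z - 1/3 - 2*I) cancels.
Near z = 1/3 + 2*I we can therefore write f(z) = g(z)/(z - 1/3 - 2*I)^3 with g analytic at 1/3 + 2*I and g(1/3 + 2*I) ≠ 0 (g is the numerator divided by the remaining denominator factors).

Hence z = 1/3 + 2*I is a pole of order 3.

Final answer: 3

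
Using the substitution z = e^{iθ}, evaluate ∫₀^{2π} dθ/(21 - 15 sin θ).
Call the integral J. The integrand is 2π-periodic and we integrate over a full period, so shifting θ does not change the value (θ → θ + π/2 turns sin θ into cos θ; θ → θ + π flips the sign of the trig term). Hence
  J = ∫₀^{2π} dθ/(21 + 15 cos θ).
Put z = e^{iθ}: then cos θ = (z + 1/z)/2, dθ = dz/(iz), and z runs once counterclockwise around |z| = 1:
  J = ∮_{|z|=1} 1/(21 + 15*(z + 1/z)/2) · dz/(iz) = (2/i) ∮_{|z|=1} dz/(15*z^2 + 42*z + 15).
The roots of 15*z^2 + 42*z + 15 are z = (-21 ± sqrt(21^2 - 15^2))/15, with sqrt(216) = 6*sqrt(6); their product is 1, so only z₊ = -7/5 + 2*sqrt(6)/5 lies inside the unit circle (z₋ = -7/5 - 2*sqrt(6)/5 lies outside).
z₊ is a simple zero of q(z) = 15*z^2 + 42*z + 15, so Res(1/q, z₊) = 1/q'(z₊) with q'(z) = 30*z + 42; and q'(z₊) = 15*(z₊ - z₋) = 12*sqrt(6).
Therefore J = (2/i) · 2πi · 1/(12*sqrt(6)) = 2*pi/(6*sqrt(6)) = sqrt(6)*pi/18

Final answer: sqrt(6)*pi/18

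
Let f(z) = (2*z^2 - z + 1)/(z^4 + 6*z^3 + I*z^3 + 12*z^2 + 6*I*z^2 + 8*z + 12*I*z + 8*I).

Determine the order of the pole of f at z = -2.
Factor the denominator:
  z^4 + 6*z^3 + I*z^3 + 12*z^2 + 6*I*z^2 + 8*z + 12*I*z + 8*I = (z + 2)^3*(z + I)

The numerator P(z) = 2*z^2 - z + 1 has P(-2) = 11 ≠ 0, so no factor of (z + 2) cancels.
Near z = -2 we can therefore write f(z) = g(z)/(z + 2)^3 with g analytic at -2 and g(-2) ≠ 0 (g is the numerator divided by the remaining denominator factors).

Hence z = -2 is a pole of order 3.

Final answer: 3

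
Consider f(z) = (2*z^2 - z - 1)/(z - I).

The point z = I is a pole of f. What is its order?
1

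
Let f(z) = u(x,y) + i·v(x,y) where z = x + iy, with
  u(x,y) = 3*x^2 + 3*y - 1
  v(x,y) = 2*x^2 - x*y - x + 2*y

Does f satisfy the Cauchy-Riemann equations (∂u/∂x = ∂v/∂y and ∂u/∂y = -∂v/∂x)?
∂u/∂x = 6*x
∂v/∂y = 2 - x
∂u/∂y = 3
∂v/∂x = 4*x - y - 1
∂u/∂x ≠ ∂v/∂y and ∂u/∂y ≠ -∂v/∂x; the Cauchy-Riemann equations are not satisfied, so f is not analytic.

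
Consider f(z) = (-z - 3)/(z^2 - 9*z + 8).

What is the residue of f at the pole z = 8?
-11/7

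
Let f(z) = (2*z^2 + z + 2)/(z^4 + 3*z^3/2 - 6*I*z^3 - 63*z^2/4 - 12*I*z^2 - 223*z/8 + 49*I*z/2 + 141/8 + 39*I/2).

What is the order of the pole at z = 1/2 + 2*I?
Factor the denominator:
  z^4 + 3*z^3/2 - 6*I*z^3 - 63*z^2/4 - 12*I*z^2 - 223*z/8 + 49*I*z/2 + 141/8 + 39*I/2 = (z - 1/2 - 2*I)^3*(z + 3)

The numerator P(z) = 2*z^2 + z + 2 has P(1/2 + 2*I) = -5 + 6*I ≠ 0, so no factor of (z - 1/2 - 2*I) cancels.
Near z = 1/2 + 2*I we can therefore write f(z) = g(z)/(z - 1/2 - 2*I)^3 with g analytic at 1/2 + 2*I and g(1/2 + 2*I) ≠ 0 (g is the numerator divided by the remaining denominator factors).

Hence z = 1/2 + 2*I is a pole of order 3.

Final answer: 3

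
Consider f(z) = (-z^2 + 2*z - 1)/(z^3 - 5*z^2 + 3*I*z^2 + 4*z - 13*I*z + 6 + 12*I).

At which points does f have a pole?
The singularities of f are the zeros of the denominator. Factoring,
  z^3 - 5*z^2 + 3*I*z^2 + 4*z - 13*I*z + 6 + 12*I = (z - 2 + I)*(z - 3)*(z + 2*I)
so the candidates are z = 2 - I, z = 3, z = -2*I.

Check the numerator P(z) = -z^2 + 2*z - 1 at each one:
  P(2 - I) = 2*I ≠ 0, so z = 2 - I is a (simple) pole.
  P(3) = -4 ≠ 0, so z = 3 is a (simple) pole.
  P(-2*I) = 3 - 4*I ≠ 0, so z = -2*I is a (simple) pole.

Poles of f: {-2*I, 2 - I, 3}

Final answer: {-2*I, 2 - I, 3}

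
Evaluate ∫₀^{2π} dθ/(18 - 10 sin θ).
Call the integral J. The integrand is 2π-periodic and we integrate over a full period, so shifting θ does not change the value (θ → θ + π/2 turns sin θ into cos θ; θ → θ + π flips the sign of the trig term). Hence
  J = ∫₀^{2π} dθ/(18 + 10 cos θ).
Put z = e^{iθ}: then cos θ = (z + 1/z)/2, dθ = dz/(iz), and z runs once counterclockwise around |z| = 1:
  J = ∮_{|z|=1} 1/(18 + 10*(z + 1/z)/2) · dz/(iz) = (2/i) ∮_{|z|=1} dz/(10*z^2 + 36*z + 10).
The roots of 10*z^2 + 36*z + 10 are z = (-18 ± sqrt(18^2 - 10^2))/10, with sqrt(224) = 4*sqrt(14); their product is 1, so only z₊ = -9/5 + 2*sqrt(14)/5 lies inside the unit circle (z₋ = -9/5 - 2*sqrt(14)/5 lies outside).
z₊ is a simple zero of q(z) = 10*z^2 + 36*z + 10, so Res(1/q, z₊) = 1/q'(z₊) with q'(z) = 20*z + 36; and q'(z₊) = 10*(z₊ - z₋) = 8*sqrt(14).
Therefore J = (2/i) · 2πi · 1/(8*sqrt(14)) = 2*pi/(4*sqrt(14)) = sqrt(14)*pi/28

Final answer: sqrt(14)*pi/28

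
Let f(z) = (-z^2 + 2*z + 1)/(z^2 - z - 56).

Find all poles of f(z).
The singularities of f are the zeros of the denominator. Factoring,
  z^2 - z - 56 = (z - 8)*(z + 7)
so the candidates are z = 8, z = -7.

Check the numerator P(z) = -z^2 + 2*z + 1 at each one:
  P(8) = -47 ≠ 0, so z = 8 is a (simple) pole.
  P(-7) = -62 ≠ 0, so z = -7 is a (simple) pole.

Poles of f: {-7, 8}

Final answer: {-7, 8}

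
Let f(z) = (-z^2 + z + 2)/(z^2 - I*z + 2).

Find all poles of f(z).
The singularities of f are the zeros of the denominator. Factoring,
  z^2 - I*z + 2 = (z + I)*(z - 2*I)
so the candidates are z = -I, z = 2*I.

Check the numerator P(z) = -z^2 + z + 2 at each one:
  P(-I) = 3 - I ≠ 0, so z = -I is a (simple) pole.
  P(2*I) = 6 + 2*I ≠ 0, so z = 2*I is a (simple) pole.

Poles of f: {-I, 2*I}

Final answer: {-I, 2*I}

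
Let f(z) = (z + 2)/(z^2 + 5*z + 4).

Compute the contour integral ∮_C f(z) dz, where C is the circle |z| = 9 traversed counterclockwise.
By the residue theorem, ∮_C f(z) dz = 2πi · (sum of the residues of f at the poles inside |z| = 9).

The denominator factors as (z + 1)*(z + 4), so the singularities of f are simple poles at z = -1, z = -4.
  |-1|² = 1 < 81 = 9², so this pole is inside the contour.
  |-4|² = 16 < 81 = 9², so this pole is inside the contour.

With P(z) = z + 2 and Q(z) = z^2 + 5*z + 4, each pole is simple, so Res(f, z₀) = P(z₀)/Q'(z₀) with Q'(z) = 2*z + 5.
  Res(f, -1) = P(-1)/Q'(-1) = (1)/(3) = 1/3
  Res(f, -4) = P(-4)/Q'(-4) = (-2)/(-3) = 2/3

Sum of residues inside C: 1
∮_C f(z) dz = 2πi · (1) = 2*I*pi

Final answer: 2*I*pi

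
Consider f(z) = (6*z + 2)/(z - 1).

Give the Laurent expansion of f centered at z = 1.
Put w = z - (1), i.e. z = w + 1. The denominator is w, so it suffices to rewrite the numerator in powers of w.

P(z) = 6*z + 2
P(w + 1) = 8 + 6*w

Dividing each term by w:
  f = 8/w + 6

Substituting back w = z - 1:
  f(z) = 8/(z - 1) + 6

The series is finite because the numerator is a polynomial; the negative powers form the principal part, and the coefficient of 1/(z - 1) gives Res(f, 1) = 8.

Final answer: 8/(z - 1) + 6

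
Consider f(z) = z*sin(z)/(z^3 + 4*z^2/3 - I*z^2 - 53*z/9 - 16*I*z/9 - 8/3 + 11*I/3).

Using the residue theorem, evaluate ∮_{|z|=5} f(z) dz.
pi*(513/3842 + 1593*I/3842)*sin(3) + pi*(-183/850 - 69*I/850)*sin(1/3 - 2*I/3) + pi*(-231/2825 + 942*I/2825)*sin(2 + I/3)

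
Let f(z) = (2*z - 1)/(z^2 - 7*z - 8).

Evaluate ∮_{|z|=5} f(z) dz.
By the residue theorem, ∮_C f(z) dz = 2πi · (sum of the residues of f at the poles inside |z| = 5).

The denominator factors as (z + 1)*(z - 8), so the singularities of f are simple poles at z = -1, z = 8.
  |-1|² = 1 < 25 = 5², so this pole is inside the contour.
  |8|² = 64 > 25 = 5², so this pole is outside the contour.

With P(z) = 2*z - 1 and Q(z) = z^2 - 7*z - 8, each pole is simple, so Res(f, z₀) = P(z₀)/Q'(z₀) with Q'(z) = 2*z - 7.
  Res(f, -1) = P(-1)/Q'(-1) = (-3)/(-9) = 1/3

∮_C f(z) dz = 2πi · (1/3) = 2*I*pi/3

Final answer: 2*I*pi/3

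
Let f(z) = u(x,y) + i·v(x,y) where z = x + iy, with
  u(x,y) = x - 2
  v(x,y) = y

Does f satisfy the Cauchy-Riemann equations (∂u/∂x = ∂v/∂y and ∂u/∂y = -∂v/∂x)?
∂u/∂x = 1
∂v/∂y = 1
∂u/∂y = 0
∂v/∂x = 0
∂u/∂x = ∂v/∂y and ∂u/∂y = -∂v/∂x hold identically; f is analytic.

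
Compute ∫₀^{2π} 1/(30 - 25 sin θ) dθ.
2*sqrt(11)*pi/55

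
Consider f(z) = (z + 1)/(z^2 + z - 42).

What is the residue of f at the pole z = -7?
Write f(z) = P(z)/Q(z) with P(z) = z + 1 and Q(z) = z^2 + z - 42.
The denominator factors as Q(z) = (z - 6)*(z + 7), so z = -7 is a simple zero of Q and P is analytic there; z = -7 is therefore a simple pole and
  Res(f, z₀) = P(z₀)/Q'(z₀).

Q'(z) = 2*z + 1, so Q'(-7) = -13.
P(-7) = -6.

Res(f, -7) = (-6)/(-13) = 6/13

Final answer: 6/13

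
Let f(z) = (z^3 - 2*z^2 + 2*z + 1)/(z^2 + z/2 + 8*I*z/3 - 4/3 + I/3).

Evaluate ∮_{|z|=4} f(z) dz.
pi*(-46/3 - 91*I/18)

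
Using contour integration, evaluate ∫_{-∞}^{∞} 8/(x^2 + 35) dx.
Let f(z) = 8/(z^2 + 35). The denominator has no real zeros and deg Q - deg P = 2 ≥ 2, so the integral of f over the upper semicircle |z| = R tends to 0 as R → ∞. Closing the contour in the upper half-plane,
  ∫_{-∞}^{∞} f(x) dx = 2πi · Σ Res(f, z_k)  over the poles with Im z_k > 0.

Zeros of the denominator: z^2 + 35 = 0 gives z = ±sqrt(35)*I.
Upper half-plane: z = sqrt(35)*I (simple).

Each pole is a simple zero of Q(z) = z^2 + 35, so Res(f, z₀) = P(z₀)/Q'(z₀) with P(z) = 8, Q'(z) = 2*z:
  Res(f, sqrt(35)*I) = (8)/(2*sqrt(35)*I) = -4*sqrt(35)*I/35

∫_{-∞}^{∞} f(x) dx = 2πi · (-4*sqrt(35)*I/35) = 8*sqrt(35)*pi/35

Final answer: 8*sqrt(35)*pi/35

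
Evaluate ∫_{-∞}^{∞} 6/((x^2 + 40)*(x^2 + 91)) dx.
Let f(z) = 6/((z^2 + 40)*(z^2 + 91)). The denominator has no real zeros and deg Q - deg P = 4 ≥ 2, so the integral of f over the upper semicircle |z| = R tends to 0 as R → ∞. Closing the contour in the upper half-plane,
  ∫_{-∞}^{∞} f(x) dx = 2πi · Σ Res(f, z_k)  over the poles with Im z_k > 0.

Zeros of the denominator: z^2 + 91 = 0 gives z = ±sqrt(91)*I; z^2 + 40 = 0 gives z = ±2*sqrt(10)*I.
Upper half-plane: z = 2*sqrt(10)*I, z = sqrt(91)*I (simple).

Each pole is a simple zero of Q(z) = z^4 + 131*z^2 + 3640, so Res(f, z₀) = P(z₀)/Q'(z₀) with P(z) = 6, Q'(z) = 4*z^3 + 262*z:
  Res(f, 2*sqrt(10)*I) = (6)/(204*sqrt(10)*I) = -sqrt(10)*I/340
  Res(f, sqrt(91)*I) = (6)/(-102*sqrt(91)*I) = sqrt(91)*I/1547

Sum of residues: I*(-sqrt(10)/340 + sqrt(91)/1547)
∫_{-∞}^{∞} f(x) dx = 2πi · (I*(-sqrt(10)/340 + sqrt(91)/1547)) = pi*(-20*sqrt(91) + 91*sqrt(10))/15470

Final answer: pi*(-20*sqrt(91) + 91*sqrt(10))/15470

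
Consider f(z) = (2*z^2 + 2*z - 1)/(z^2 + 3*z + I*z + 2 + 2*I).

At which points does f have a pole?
{-2, -1 - I}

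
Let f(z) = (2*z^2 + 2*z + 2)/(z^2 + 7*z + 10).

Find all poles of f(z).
The singularities of f are the zeros of the denominator. Factoring,
  z^2 + 7*z + 10 = (z + 2)*(z + 5)
so the candidates are z = -2, z = -5.

Check the numerator P(z) = 2*z^2 + 2*z + 2 at each one:
  P(-2) = 6 ≠ 0, so z = -2 is a (simple) pole.
  P(-5) = 42 ≠ 0, so z = -5 is a (simple) pole.

Poles of f: {-5, -2}

Final answer: {-5, -2}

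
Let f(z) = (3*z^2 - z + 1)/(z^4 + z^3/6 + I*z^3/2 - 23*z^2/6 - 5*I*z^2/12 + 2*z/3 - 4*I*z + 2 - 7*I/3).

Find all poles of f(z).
The singularities of f are the zeros of the denominator. Factoring,
  z^4 + z^3/6 + I*z^3/2 - 23*z^2/6 - 5*I*z^2/12 + 2*z/3 - 4*I*z + 2 - 7*I/3 = (z + 2/3)*(z - 1/2 + I)*(z - 2 - I/2)*(z + 2)
so the candidates are z = -2/3, z = 1/2 - I, z = 2 + I/2, z = -2.

Check the numerator P(z) = 3*z^2 - z + 1 at each one:
  P(-2/3) = 3 ≠ 0, so z = -2/3 is a (simple) pole.
  P(1/2 - I) = -7/4 - 2*I ≠ 0, so z = 1/2 - I is a (simple) pole.
  P(2 + I/2) = 41/4 + 11*I/2 ≠ 0, so z = 2 + I/2 is a (simple) pole.
  P(-2) = 15 ≠ 0, so z = -2 is a (simple) pole.

Poles of f: {-2, -2/3, 1/2 - I, 2 + I/2}

Final answer: {-2, -2/3, 1/2 - I, 2 + I/2}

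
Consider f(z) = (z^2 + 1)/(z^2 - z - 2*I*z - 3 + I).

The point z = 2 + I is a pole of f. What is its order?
Factor the denominator:
  z^2 - z - 2*I*z - 3 + I = (z - 2 - I)*(z + 1 - I)

The numerator P(z) = z^2 + 1 has P(2 + I) = 4 + 4*I ≠ 0, so no factor of (z - 2 - I) cancels.
Near z = 2 + I we can therefore write f(z) = g(z)/(z - 2 - I) with g analytic at 2 + I and g(2 + I) ≠ 0 (g is the numerator divided by the remaining denominator factors).

Hence z = 2 + I is a pole of order 1.

Final answer: 1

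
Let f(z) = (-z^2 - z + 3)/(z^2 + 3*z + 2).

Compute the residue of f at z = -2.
Write f(z) = P(z)/Q(z) with P(z) = -z^2 - z + 3 and Q(z) = z^2 + 3*z + 2.
The denominator factors as Q(z) = (z + 2)*(z + 1), so z = -2 is a simple zero of Q and P is analytic there; z = -2 is therefore a simple pole and
  Res(f, z₀) = P(z₀)/Q'(z₀).

Q'(z) = 2*z + 3, so Q'(-2) = -1.
P(-2) = 1.

Res(f, -2) = (1)/(-1) = -1

Final answer: -1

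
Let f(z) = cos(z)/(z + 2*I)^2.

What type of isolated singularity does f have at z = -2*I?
Write f(z) = g(z)/(z + 2*I)^2 with g(z) = cos(z).
g is entire and g(-2*I) = cosh(2) ≠ 0, so no factor of (z + 2*I) cancels: the Laurent expansion of f about z = -2*I starts at the power -2, i.e. lim_{z→z₀} (z - z₀)^2 f(z) = cosh(2) is finite and nonzero.
So z = -2*I is a pole of order 2.

Final answer: pole of order 2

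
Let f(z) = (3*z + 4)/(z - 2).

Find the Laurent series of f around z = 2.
Put w = z - (2), i.e. z = w + 2. The denominator is w, so it suffices to rewrite the numerator in powers of w.

P(z) = 3*z + 4
P(w + 2) = 10 + 3*w

Dividing each term by w:
  f = 10/w + 3

Substituting back w = z - 2:
  f(z) = 10/(z - 2) + 3

The series is finite because the numerator is a polynomial; the negative powers form the principal part, and the coefficient of 1/(z - 2) gives Res(f, 2) = 10.

Final answer: 10/(z - 2) + 3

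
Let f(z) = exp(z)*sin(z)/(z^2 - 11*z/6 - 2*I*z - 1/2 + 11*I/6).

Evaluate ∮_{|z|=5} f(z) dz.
By the residue theorem, ∮_C f(z) dz = 2πi · (sum of the residues of f at the poles inside |z| = 5).

The denominator factors as (z - 1/3 - I)*(z - 3/2 - I), so the singularities of f are simple poles at z = 1/3 + I, z = 3/2 + I.
  |1/3 + I|² = 10/9 < 25 = 5², so this pole is inside the contour.
  |3/2 + I|² = 13/4 < 25 = 5², so this pole is inside the contour.

With P(z) = exp(z)*sin(z) and Q(z) = z^2 - 11*z/6 - 2*I*z - 1/2 + 11*I/6, each pole is simple, so Res(f, z₀) = P(z₀)/Q'(z₀) with Q'(z) = 2*z - 11/6 - 2*I.
  Res(f, 1/3 + I) = P(1/3 + I)/Q'(1/3 + I) = (exp(1/3 + I)*sin(1/3 + I))/(-7/6) = -6*exp(1/3 + I)*sin(1/3 + I)/7
  Res(f, 3/2 + I) = P(3/2 + I)/Q'(3/2 + I) = (exp(3/2 + I)*sin(3/2 + I))/(7/6) = 6*exp(3/2 + I)*sin(3/2 + I)/7

Sum of residues inside C: -6*exp(1/3 + I)*sin(1/3 + I)/7 + 6*exp(3/2 + I)*sin(3/2 + I)/7
∮_C f(z) dz = 2πi · (-6*exp(1/3 + I)*sin(1/3 + I)/7 + 6*exp(3/2 + I)*sin(3/2 + I)/7) = -12*I*pi*exp(1/3 + I)*sin(1/3 + I)/7 + 12*I*pi*exp(3/2 + I)*sin(3/2 + I)/7

Final answer: -12*I*pi*exp(1/3 + I)*sin(1/3 + I)/7 + 12*I*pi*exp(3/2 + I)*sin(3/2 + I)/7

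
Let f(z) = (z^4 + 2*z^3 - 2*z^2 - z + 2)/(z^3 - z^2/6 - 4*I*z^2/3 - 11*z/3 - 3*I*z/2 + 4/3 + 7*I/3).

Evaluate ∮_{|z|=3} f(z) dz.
pi*(-83/9 + I/2)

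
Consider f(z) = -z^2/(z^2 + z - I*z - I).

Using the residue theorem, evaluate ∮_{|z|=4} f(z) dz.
By the residue theorem, ∮_C f(z) dz = 2πi · (sum of the residues of f at the poles inside |z| = 4).

The denominator factors as (z - I)*(z + 1), so the singularities of f are simple poles at z = I, z = -1.
  |I|² = 1 < 16 = 4², so this pole is inside the contour.
  |-1|² = 1 < 16 = 4², so this pole is inside the contour.

With P(z) = -z^2 and Q(z) = z^2 + z - I*z - I, each pole is simple, so Res(f, z₀) = P(z₀)/Q'(z₀) with Q'(z) = 2*z + 1 - I.
  Res(f, I) = P(I)/Q'(I) = (1)/(1 + I) = 1/2 - I/2
  Res(f, -1) = P(-1)/Q'(-1) = (-1)/(-1 - I) = 1/2 - I/2

Sum of residues inside C: 1 - I
∮_C f(z) dz = 2πi · (1 - I) = pi*(2 + 2*I)

Final answer: pi*(2 + 2*I)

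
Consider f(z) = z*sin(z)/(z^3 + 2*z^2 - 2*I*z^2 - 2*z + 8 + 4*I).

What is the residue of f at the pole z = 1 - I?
(3/50 + 2*I/25)*sin(1 - I)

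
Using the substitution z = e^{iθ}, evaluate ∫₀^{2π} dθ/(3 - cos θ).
sqrt(2)*pi/2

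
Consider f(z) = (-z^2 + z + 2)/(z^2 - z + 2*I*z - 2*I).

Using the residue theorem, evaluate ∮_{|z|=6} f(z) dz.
By the residue theorem, ∮_C f(z) dz = 2πi · (sum of the residues of f at the poles inside |z| = 6).

The denominator factors as (z + 2*I)*(z - 1), so the singularities of f are simple poles at z = -2*I, z = 1.
  |-2*I|² = 4 < 36 = 6², so this pole is inside the contour.
  |1|² = 1 < 36 = 6², so this pole is inside the contour.

With P(z) = -z^2 + z + 2 and Q(z) = z^2 - z + 2*I*z - 2*I, each pole is simple, so Res(f, z₀) = P(z₀)/Q'(z₀) with Q'(z) = 2*z - 1 + 2*I.
  Res(f, -2*I) = P(-2*I)/Q'(-2*I) = (6 - 2*I)/(-1 - 2*I) = -2/5 + 14*I/5
  Res(f, 1) = P(1)/Q'(1) = (2)/(1 + 2*I) = 2/5 - 4*I/5

Sum of residues inside C: 2*I
∮_C f(z) dz = 2πi · (2*I) = -4*pi

Final answer: -4*pi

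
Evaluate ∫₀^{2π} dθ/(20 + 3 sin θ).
Call the integral J. The integrand is 2π-periodic and we integrate over a full period, so shifting θ does not change the value (θ → θ + π/2 turns sin θ into cos θ). Hence
  J = ∫₀^{2π} dθ/(20 + 3 cos θ).
Put z = e^{iθ}: then cos θ = (z + 1/z)/2, dθ = dz/(iz), and z runs once counterclockwise around |z| = 1:
  J = ∮_{|z|=1} 1/(20 + 3*(z + 1/z)/2) · dz/(iz) = (2/i) ∮_{|z|=1} dz/(3*z^2 + 40*z + 3).
The roots of 3*z^2 + 40*z + 3 are z = (-20 ± sqrt(20^2 - 3^2))/3, with sqrt(391) = sqrt(391); their product is 1, so only z₊ = -20/3 + sqrt(391)/3 lies inside the unit circle (z₋ = -20/3 - sqrt(391)/3 lies outside).
z₊ is a simple zero of q(z) = 3*z^2 + 40*z + 3, so Res(1/q, z₊) = 1/q'(z₊) with q'(z) = 6*z + 40; and q'(z₊) = 3*(z₊ - z₋) = 2*sqrt(391).
Therefore J = (2/i) · 2πi · 1/(2*sqrt(391)) = 2*pi/(sqrt(391)) = 2*sqrt(391)*pi/391

Final answer: 2*sqrt(391)*pi/391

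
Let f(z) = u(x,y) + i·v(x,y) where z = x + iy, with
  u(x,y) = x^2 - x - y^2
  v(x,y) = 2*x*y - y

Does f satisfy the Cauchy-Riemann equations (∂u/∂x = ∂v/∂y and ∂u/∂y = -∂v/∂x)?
∂u/∂x = 2*x - 1
∂v/∂y = 2*x - 1
∂u/∂y = -2*y
∂v/∂x = 2*y
∂u/∂x = ∂v/∂y and ∂u/∂y = -∂v/∂x hold identically; f is analytic.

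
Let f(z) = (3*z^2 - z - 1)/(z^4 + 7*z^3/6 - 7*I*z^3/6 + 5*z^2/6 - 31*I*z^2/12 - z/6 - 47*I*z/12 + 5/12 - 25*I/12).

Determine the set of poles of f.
The singularities of f are the zeros of the denominator. Factoring,
  z^4 + 7*z^3/6 - 7*I*z^3/6 + 5*z^2/6 - 31*I*z^2/12 - z/6 - 47*I*z/12 + 5/12 - 25*I/12 = (z - 1 - 3*I/2)*(z + 1/2 + I)*(z + 1 - I)*(z + 2/3 + I/3)
so the candidates are z = 1 + 3*I/2, z = -1/2 - I, z = -1 + I, z = -2/3 - I/3.

Check the numerator P(z) = 3*z^2 - z - 1 at each one:
  P(1 + 3*I/2) = -23/4 + 15*I/2 ≠ 0, so z = 1 + 3*I/2 is a (simple) pole.
  P(-1/2 - I) = -11/4 + 4*I ≠ 0, so z = -1/2 - I is a (simple) pole.
  P(-1 + I) = -7*I ≠ 0, so z = -1 + I is a (simple) pole.
  P(-2/3 - I/3) = 2/3 + 5*I/3 ≠ 0, so z = -2/3 - I/3 is a (simple) pole.

Poles of f: {-1 + I, -2/3 - I/3, -1/2 - I, 1 + 3*I/2}

Final answer: {-1 + I, -2/3 - I/3, -1/2 - I, 1 + 3*I/2}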